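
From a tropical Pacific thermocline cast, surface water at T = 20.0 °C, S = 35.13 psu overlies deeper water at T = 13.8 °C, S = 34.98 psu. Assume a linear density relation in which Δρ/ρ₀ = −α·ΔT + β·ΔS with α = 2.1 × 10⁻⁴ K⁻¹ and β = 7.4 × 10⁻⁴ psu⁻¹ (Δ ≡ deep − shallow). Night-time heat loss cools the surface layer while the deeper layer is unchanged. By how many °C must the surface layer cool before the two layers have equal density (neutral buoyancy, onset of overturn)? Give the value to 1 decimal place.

5.7 °C

Neutral buoyancy requires Δρ = 0, i.e. −α(T_deep − T_surf′) + β(S_deep − S_surf) = 0.
T_surf′ = T_deep − (β/α)·ΔS = 13.8 − (7.4 × 10⁻⁴/2.1 × 10⁻⁴)·(-0.15) = 14.329 °C.
Cooling required: 20.0 − (14.329) = 5.671 °C.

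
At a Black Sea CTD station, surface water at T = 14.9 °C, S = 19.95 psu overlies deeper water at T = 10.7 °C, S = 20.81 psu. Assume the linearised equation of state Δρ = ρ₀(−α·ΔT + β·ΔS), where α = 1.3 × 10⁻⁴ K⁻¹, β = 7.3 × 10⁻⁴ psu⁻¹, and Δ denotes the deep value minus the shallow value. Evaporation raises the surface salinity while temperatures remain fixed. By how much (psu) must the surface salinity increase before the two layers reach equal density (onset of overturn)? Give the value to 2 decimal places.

1.61 psu

Neutral buoyancy requires −α(T_deep − T_surf) + β(S_deep − S_surf′) = 0.
S_surf′ = S_deep − (α/β)·ΔT = 20.81 − (1.3 × 10⁻⁴/7.3 × 10⁻⁴)·(-4.2) = 21.5579 psu.
Increase required: 21.5579 − 19.95 = 1.6079 psu.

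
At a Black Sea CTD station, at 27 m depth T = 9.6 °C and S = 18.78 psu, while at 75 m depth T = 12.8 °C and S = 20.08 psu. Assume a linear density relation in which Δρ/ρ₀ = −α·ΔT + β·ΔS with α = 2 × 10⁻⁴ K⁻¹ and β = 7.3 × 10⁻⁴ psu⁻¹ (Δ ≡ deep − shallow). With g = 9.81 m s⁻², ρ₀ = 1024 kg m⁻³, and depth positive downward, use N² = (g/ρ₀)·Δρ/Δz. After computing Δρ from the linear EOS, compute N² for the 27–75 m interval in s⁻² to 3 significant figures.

6.32 × 10⁻⁵ s⁻²

ΔT = +3.2 K, ΔS = +1.30 psu (deep − shallow).
Δρ/ρ₀ = −αΔT + βΔS = -6.40 × 10⁻⁴ + 9.49 × 10⁻⁴ = 3.09 × 10⁻⁴, so Δρ ≈ 0.3164 kg m⁻³.
N² = (g/ρ₀)·Δρ/Δz = g·(Δρ/ρ₀)/Δz = 9.81 × 3.09 × 10⁻⁴ / 48 = 6.3152 × 10⁻⁵ s⁻² ≈ 6.32 × 10⁻⁵ s⁻².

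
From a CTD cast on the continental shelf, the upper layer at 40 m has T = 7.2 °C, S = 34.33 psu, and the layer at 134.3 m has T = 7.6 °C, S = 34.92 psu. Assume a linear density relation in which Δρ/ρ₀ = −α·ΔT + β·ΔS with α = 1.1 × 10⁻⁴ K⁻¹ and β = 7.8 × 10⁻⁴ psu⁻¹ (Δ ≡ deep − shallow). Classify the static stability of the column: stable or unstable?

ΔT = 7.6 − 7.2 = +0.4 K and ΔS = 34.92 − 34.33 = +0.59 psu (deep − shallow).
−αΔT = -4.40 × 10⁻⁵; βΔS = 4.602 × 10⁻⁴; sum Δρ/ρ₀ = 4.162 × 10⁻⁴.
Δρ/ρ₀ > 0, so Δρ > 0: deeper water is denser → statically stable.

stable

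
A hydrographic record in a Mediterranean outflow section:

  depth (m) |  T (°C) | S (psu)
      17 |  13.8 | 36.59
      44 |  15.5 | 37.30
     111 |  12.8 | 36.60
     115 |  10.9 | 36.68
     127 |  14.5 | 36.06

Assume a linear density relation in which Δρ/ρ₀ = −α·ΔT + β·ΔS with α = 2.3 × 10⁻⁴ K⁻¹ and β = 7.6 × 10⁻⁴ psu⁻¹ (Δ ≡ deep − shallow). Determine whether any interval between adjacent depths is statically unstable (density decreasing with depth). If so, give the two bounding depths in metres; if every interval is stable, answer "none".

Evaluate Δρ/ρ₀ = −αΔT + βΔS across each adjacent pair:
  17–44 m: −αΔT+βΔS = −(2.3 × 10⁻⁴)(+1.7)+(7.6 × 10⁻⁴)(+0.71) = 1.5 × 10⁻⁴ → stable
  44–111 m: −αΔT+βΔS = −(2.3 × 10⁻⁴)(-2.7)+(7.6 × 10⁻⁴)(-0.70) = 8.9 × 10⁻⁵ → stable
  111–115 m: −αΔT+βΔS = −(2.3 × 10⁻⁴)(-1.9)+(7.6 × 10⁻⁴)(+0.08) = 5.0 × 10⁻⁴ → stable
  115–127 m: −αΔT+βΔS = −(2.3 × 10⁻⁴)(+3.6)+(7.6 × 10⁻⁴)(-0.62) = -1.3 × 10⁻³ → UNSTABLE
The 115–127 m interval has Δρ < 0: lighter water underlies denser water.

115–127 m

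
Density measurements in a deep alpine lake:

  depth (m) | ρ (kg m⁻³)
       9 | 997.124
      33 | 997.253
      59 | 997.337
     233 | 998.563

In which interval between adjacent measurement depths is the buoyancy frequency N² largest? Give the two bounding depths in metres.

59–233 m

Compute the density gradient over each adjacent pair:
  9–33 m: Δρ/Δz = 0.129/24 = 5.4 × 10⁻³ kg m⁻⁴
  33–59 m: Δρ/Δz = 0.084/26 = 3.2 × 10⁻³ kg m⁻⁴
  59–233 m: Δρ/Δz = 1.226/174 = 7.0 × 10⁻³ kg m⁻⁴
The largest gradient is in the 59–233 m interval — the pycnocline.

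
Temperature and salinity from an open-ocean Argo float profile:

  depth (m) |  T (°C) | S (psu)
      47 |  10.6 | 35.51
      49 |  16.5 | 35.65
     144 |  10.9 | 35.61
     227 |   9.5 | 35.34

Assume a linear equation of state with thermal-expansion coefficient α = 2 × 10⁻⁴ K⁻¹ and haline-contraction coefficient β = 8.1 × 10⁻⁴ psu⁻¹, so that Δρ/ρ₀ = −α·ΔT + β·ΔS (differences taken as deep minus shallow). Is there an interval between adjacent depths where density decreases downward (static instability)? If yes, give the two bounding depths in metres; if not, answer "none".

Evaluate Δρ/ρ₀ = −αΔT + βΔS across each adjacent pair:
  47–49 m: −αΔT+βΔS = −(2 × 10⁻⁴)(+5.9)+(8.1 × 10⁻⁴)(+0.14) = -1.1 × 10⁻³ → UNSTABLE
  49–144 m: −αΔT+βΔS = −(2 × 10⁻⁴)(-5.6)+(8.1 × 10⁻⁴)(-0.04) = 1.1 × 10⁻³ → stable
  144–227 m: −αΔT+βΔS = −(2 × 10⁻⁴)(-1.4)+(8.1 × 10⁻⁴)(-0.27) = 6.1 × 10⁻⁵ → stable
The 47–49 m interval has Δρ < 0: lighter water underlies denser water.

47–49 m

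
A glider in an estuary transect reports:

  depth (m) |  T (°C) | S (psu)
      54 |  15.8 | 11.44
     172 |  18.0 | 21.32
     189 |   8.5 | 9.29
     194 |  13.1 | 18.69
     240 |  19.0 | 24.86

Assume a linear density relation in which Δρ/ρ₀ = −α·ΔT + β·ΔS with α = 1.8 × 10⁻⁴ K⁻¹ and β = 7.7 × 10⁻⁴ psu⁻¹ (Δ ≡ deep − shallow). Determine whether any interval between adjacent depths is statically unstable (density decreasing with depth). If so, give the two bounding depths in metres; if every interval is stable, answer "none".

Evaluate Δρ/ρ₀ = −αΔT + βΔS across each adjacent pair:
  54–172 m: −αΔT+βΔS = −(1.8 × 10⁻⁴)(+2.2)+(7.7 × 10⁻⁴)(+9.88) = 7.2 × 10⁻³ → stable
  172–189 m: −αΔT+βΔS = −(1.8 × 10⁻⁴)(-9.5)+(7.7 × 10⁻⁴)(-12.03) = -7.6 × 10⁻³ → UNSTABLE
  189–194 m: −αΔT+βΔS = −(1.8 × 10⁻⁴)(+4.6)+(7.7 × 10⁻⁴)(+9.40) = 6.4 × 10⁻³ → stable
  194–240 m: −αΔT+βΔS = −(1.8 × 10⁻⁴)(+5.9)+(7.7 × 10⁻⁴)(+6.17) = 3.7 × 10⁻³ → stable
The 172–189 m interval has Δρ < 0: lighter water underlies denser water.

172–189 m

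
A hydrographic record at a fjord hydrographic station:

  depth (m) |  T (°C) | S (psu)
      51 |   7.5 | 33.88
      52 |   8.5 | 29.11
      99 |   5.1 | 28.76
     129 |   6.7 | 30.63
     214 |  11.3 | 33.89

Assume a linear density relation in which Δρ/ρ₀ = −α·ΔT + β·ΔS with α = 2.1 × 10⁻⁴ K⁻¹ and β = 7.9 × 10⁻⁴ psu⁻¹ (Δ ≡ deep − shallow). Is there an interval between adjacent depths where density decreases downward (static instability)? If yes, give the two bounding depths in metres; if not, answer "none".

51–52 m

Evaluate Δρ/ρ₀ = −αΔT + βΔS across each adjacent pair:
  51–52 m: −αΔT+βΔS = −(2.1 × 10⁻⁴)(+1.0)+(7.9 × 10⁻⁴)(-4.77) = -4.0 × 10⁻³ → UNSTABLE
  52–99 m: −αΔT+βΔS = −(2.1 × 10⁻⁴)(-3.4)+(7.9 × 10⁻⁴)(-0.35) = 4.4 × 10⁻⁴ → stable
  99–129 m: −αΔT+βΔS = −(2.1 × 10⁻⁴)(+1.6)+(7.9 × 10⁻⁴)(+1.87) = 1.1 × 10⁻³ → stable
  129–214 m: −αΔT+βΔS = −(2.1 × 10⁻⁴)(+4.6)+(7.9 × 10⁻⁴)(+3.26) = 1.6 × 10⁻³ → stable
The 51–52 m interval has Δρ < 0: lighter water underlies denser water.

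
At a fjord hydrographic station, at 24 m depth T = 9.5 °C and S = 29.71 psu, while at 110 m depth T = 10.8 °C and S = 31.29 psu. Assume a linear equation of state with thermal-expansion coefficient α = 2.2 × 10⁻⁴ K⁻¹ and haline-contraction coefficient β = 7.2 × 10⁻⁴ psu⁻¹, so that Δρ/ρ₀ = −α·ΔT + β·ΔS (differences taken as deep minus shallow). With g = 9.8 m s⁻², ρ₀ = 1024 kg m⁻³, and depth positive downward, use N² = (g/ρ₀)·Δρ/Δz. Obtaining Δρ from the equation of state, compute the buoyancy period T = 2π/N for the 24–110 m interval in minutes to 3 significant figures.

ΔT = +1.3 K, ΔS = +1.58 psu (deep − shallow).
Δρ/ρ₀ = −αΔT + βΔS = -2.86 × 10⁻⁴ + 1.1376 × 10⁻³ = 8.516 × 10⁻⁴, so Δρ ≈ 0.8720 kg m⁻³.
N² = (g/ρ₀)·Δρ/Δz = g·(Δρ/ρ₀)/Δz = 9.8 × 8.516 × 10⁻⁴ / 86 = 9.7043 × 10⁻⁵ s⁻².
N = √(9.7043 × 10⁻⁵) = 9.8510 × 10⁻³ rad s⁻¹ → T = 2π/N = 637.82 s = 10.630 min ≈ 10.6 min.

10.6 min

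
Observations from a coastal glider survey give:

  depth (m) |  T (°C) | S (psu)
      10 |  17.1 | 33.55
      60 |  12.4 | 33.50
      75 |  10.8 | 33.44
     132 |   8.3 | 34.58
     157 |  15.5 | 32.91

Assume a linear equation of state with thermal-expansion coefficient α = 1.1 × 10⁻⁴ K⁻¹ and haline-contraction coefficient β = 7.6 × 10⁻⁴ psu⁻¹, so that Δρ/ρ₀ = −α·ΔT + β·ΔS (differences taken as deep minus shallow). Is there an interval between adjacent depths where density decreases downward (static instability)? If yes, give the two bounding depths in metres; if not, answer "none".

132–157 m

Evaluate Δρ/ρ₀ = −αΔT + βΔS across each adjacent pair:
  10–60 m: −αΔT+βΔS = −(1.1 × 10⁻⁴)(-4.7)+(7.6 × 10⁻⁴)(-0.05) = 4.8 × 10⁻⁴ → stable
  60–75 m: −αΔT+βΔS = −(1.1 × 10⁻⁴)(-1.6)+(7.6 × 10⁻⁴)(-0.06) = 1.3 × 10⁻⁴ → stable
  75–132 m: −αΔT+βΔS = −(1.1 × 10⁻⁴)(-2.5)+(7.6 × 10⁻⁴)(+1.14) = 1.1 × 10⁻³ → stable
  132–157 m: −αΔT+βΔS = −(1.1 × 10⁻⁴)(+7.2)+(7.6 × 10⁻⁴)(-1.67) = -2.1 × 10⁻³ → UNSTABLE
The 132–157 m interval has Δρ < 0: lighter water underlies denser water.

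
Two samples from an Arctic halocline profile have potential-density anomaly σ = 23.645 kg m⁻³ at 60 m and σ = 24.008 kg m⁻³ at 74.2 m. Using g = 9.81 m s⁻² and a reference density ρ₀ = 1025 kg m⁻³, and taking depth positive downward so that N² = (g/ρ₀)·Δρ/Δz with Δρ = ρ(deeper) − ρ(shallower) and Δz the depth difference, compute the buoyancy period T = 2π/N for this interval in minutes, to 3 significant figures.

Δρ = 1024.008 − 1023.645 = 0.363 kg m⁻³ over Δz = 74.2 − 60 = 14.2 m.
N² = (9.81/1025) × (0.363/14.2) = 2.4466 × 10⁻⁴ s⁻².
N = √(2.4466 × 10⁻⁴) = 0.015642 rad s⁻¹, so T = 2π/N = 401.69 s = 6.6948 min ≈ 6.69 min.
N² > 0, so the interval is statically stable.

6.69 min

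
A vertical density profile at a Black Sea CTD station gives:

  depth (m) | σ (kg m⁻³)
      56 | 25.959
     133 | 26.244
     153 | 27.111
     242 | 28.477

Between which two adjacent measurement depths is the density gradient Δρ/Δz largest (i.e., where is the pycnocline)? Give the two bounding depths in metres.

Compute the density gradient over each adjacent pair:
  56–133 m: Δρ/Δz = 0.285/77 = 3.7 × 10⁻³ kg m⁻⁴
  133–153 m: Δρ/Δz = 0.867/20 = 0.043 kg m⁻⁴
  153–242 m: Δρ/Δz = 1.366/89 = 0.015 kg m⁻⁴
The largest gradient is in the 133–153 m interval — the pycnocline.

133–153 m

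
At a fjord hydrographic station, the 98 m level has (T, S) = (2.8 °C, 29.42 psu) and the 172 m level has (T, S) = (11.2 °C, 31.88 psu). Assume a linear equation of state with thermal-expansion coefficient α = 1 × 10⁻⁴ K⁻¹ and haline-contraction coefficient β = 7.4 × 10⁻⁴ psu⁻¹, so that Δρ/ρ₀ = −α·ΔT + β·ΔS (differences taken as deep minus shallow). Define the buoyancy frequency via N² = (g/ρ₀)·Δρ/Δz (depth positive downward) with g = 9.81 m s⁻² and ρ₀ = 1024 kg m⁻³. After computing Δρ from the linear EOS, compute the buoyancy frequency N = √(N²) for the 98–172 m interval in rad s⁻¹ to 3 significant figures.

ΔT = +8.4 K, ΔS = +2.46 psu (deep − shallow).
Δρ/ρ₀ = −αΔT + βΔS = -8.40 × 10⁻⁴ + 1.8204 × 10⁻³ = 9.804 × 10⁻⁴, so Δρ ≈ 1.004 kg m⁻³.
N² = (g/ρ₀)·Δρ/Δz = g·(Δρ/ρ₀)/Δz = 9.81 × 9.804 × 10⁻⁴ / 74 = 1.2997 × 10⁻⁴ s⁻².
N = √(1.2997 × 10⁻⁴) = 0.011400 rad s⁻¹ ≈ 0.0114 rad s⁻¹.

0.0114 rad s⁻¹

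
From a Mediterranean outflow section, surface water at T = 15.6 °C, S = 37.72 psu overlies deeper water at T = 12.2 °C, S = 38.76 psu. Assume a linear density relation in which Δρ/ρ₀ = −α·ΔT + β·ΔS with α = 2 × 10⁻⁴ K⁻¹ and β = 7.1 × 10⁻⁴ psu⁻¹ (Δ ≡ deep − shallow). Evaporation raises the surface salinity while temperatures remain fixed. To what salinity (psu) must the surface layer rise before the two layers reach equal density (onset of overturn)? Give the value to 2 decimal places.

39.72 psu

Neutral buoyancy requires −α(T_deep − T_surf) + β(S_deep − S_surf′) = 0.
S_surf′ = S_deep − (α/β)·ΔT = 38.76 − (2 × 10⁻⁴/7.1 × 10⁻⁴)·(-3.4) = 39.7177 psu.
Increase required: 39.7177 − 37.72 = 1.9977 psu.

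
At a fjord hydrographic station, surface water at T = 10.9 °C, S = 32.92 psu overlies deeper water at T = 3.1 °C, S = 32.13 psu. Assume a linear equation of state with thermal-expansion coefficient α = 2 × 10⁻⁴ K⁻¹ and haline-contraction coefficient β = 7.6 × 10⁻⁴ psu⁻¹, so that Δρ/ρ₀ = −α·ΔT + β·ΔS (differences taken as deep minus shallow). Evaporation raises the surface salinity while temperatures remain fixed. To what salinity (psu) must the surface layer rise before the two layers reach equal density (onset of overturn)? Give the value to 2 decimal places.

Neutral buoyancy requires −α(T_deep − T_surf) + β(S_deep − S_surf′) = 0.
S_surf′ = S_deep − (α/β)·ΔT = 32.13 − (2 × 10⁻⁴/7.6 × 10⁻⁴)·(-7.8) = 34.1826 psu.
Increase required: 34.1826 − 32.92 = 1.2626 psu.

34.18 psu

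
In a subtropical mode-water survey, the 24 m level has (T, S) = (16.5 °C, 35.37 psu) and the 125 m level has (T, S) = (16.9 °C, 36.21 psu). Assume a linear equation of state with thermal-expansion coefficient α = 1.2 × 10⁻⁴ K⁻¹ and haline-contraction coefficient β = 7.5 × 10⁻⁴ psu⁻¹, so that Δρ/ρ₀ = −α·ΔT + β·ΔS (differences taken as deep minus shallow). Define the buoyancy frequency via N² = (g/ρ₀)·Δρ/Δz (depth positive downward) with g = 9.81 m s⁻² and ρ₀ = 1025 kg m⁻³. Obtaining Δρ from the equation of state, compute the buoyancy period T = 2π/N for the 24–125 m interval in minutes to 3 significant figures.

ΔT = +0.4 K, ΔS = +0.84 psu (deep − shallow).
Δρ/ρ₀ = −αΔT + βΔS = -4.80 × 10⁻⁵ + 6.30 × 10⁻⁴ = 5.82 × 10⁻⁴, so Δρ ≈ 0.5966 kg m⁻³.
N² = (g/ρ₀)·Δρ/Δz = g·(Δρ/ρ₀)/Δz = 9.81 × 5.82 × 10⁻⁴ / 101 = 5.6529 × 10⁻⁵ s⁻².
N = √(5.6529 × 10⁻⁵) = 7.5186 × 10⁻³ rad s⁻¹ → T = 2π/N = 835.69 s = 13.928 min ≈ 13.9 min.

13.9 min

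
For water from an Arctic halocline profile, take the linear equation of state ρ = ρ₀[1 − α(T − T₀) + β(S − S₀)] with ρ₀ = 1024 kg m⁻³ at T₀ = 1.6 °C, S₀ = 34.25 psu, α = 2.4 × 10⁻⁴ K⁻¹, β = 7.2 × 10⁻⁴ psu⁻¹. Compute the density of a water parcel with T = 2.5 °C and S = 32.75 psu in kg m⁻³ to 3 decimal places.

T − T₀ = +0.9 K, S − S₀ = -1.50 psu.
Bracket = 1 − α·(+0.9) + β·(-1.50) = 1 + (-1.296 × 10⁻³) = 0.9987040.
ρ = 1024 × 0.9987040 = 1022.673 kg m⁻³.

1022.673 kg m⁻³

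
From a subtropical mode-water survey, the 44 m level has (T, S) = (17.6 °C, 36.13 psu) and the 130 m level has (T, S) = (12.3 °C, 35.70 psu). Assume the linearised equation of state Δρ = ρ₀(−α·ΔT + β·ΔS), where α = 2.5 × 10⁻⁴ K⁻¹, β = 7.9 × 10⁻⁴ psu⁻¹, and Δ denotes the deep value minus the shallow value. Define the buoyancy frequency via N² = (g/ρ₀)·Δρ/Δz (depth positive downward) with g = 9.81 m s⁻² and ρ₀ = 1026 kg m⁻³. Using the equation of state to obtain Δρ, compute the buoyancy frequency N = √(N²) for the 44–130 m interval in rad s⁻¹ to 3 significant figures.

0.0106 rad s⁻¹

ΔT = -5.3 K, ΔS = -0.43 psu (deep − shallow).
Δρ/ρ₀ = −αΔT + βΔS = 1.325 × 10⁻³ − 3.397 × 10⁻⁴ = 9.853 × 10⁻⁴, so Δρ ≈ 1.011 kg m⁻³.
N² = (g/ρ₀)·Δρ/Δz = g·(Δρ/ρ₀)/Δz = 9.81 × 9.853 × 10⁻⁴ / 86 = 1.1239 × 10⁻⁴ s⁻².
N = √(1.1239 × 10⁻⁴) = 0.010601 rad s⁻¹ ≈ 0.0106 rad s⁻¹.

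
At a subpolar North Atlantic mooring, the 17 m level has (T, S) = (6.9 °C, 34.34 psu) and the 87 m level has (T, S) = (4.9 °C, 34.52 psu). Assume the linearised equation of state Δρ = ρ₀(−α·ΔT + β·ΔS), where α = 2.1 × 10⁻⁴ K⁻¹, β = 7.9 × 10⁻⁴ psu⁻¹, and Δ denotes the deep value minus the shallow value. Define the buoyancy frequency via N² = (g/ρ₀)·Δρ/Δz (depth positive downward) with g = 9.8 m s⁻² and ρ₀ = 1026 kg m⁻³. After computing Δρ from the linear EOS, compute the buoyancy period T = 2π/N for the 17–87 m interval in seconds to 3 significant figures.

708 s

ΔT = -2.0 K, ΔS = +0.18 psu (deep − shallow).
Δρ/ρ₀ = −αΔT + βΔS = 4.20 × 10⁻⁴ + 1.422 × 10⁻⁴ = 5.622 × 10⁻⁴, so Δρ ≈ 0.5768 kg m⁻³.
N² = (g/ρ₀)·Δρ/Δz = g·(Δρ/ρ₀)/Δz = 9.8 × 5.622 × 10⁻⁴ / 70 = 7.8708 × 10⁻⁵ s⁻².
N = √(7.8708 × 10⁻⁵) = 8.8718 × 10⁻³ rad s⁻¹ → T = 2π/N = 708.22 s ≈ 708 s.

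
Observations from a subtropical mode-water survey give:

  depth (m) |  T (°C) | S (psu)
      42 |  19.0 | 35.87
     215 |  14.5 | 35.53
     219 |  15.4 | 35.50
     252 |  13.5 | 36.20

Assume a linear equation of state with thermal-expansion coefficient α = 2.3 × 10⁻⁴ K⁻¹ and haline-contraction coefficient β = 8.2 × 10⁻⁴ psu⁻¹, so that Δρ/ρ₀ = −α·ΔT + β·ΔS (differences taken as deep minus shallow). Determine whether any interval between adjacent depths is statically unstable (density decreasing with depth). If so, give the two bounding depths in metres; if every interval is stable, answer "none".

215–219 m

Evaluate Δρ/ρ₀ = −αΔT + βΔS across each adjacent pair:
  42–215 m: −αΔT+βΔS = −(2.3 × 10⁻⁴)(-4.5)+(8.2 × 10⁻⁴)(-0.34) = 7.6 × 10⁻⁴ → stable
  215–219 m: −αΔT+βΔS = −(2.3 × 10⁻⁴)(+0.9)+(8.2 × 10⁻⁴)(-0.03) = -2.3 × 10⁻⁴ → UNSTABLE
  219–252 m: −αΔT+βΔS = −(2.3 × 10⁻⁴)(-1.9)+(8.2 × 10⁻⁴)(+0.70) = 1.0 × 10⁻³ → stable
The 215–219 m interval has Δρ < 0: lighter water underlies denser water.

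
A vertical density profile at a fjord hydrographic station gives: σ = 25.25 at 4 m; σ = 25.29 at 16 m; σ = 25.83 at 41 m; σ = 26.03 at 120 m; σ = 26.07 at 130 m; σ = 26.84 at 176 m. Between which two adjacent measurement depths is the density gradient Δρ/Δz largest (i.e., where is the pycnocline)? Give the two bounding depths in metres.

Compute the density gradient over each adjacent pair:
  4–16 m: Δρ/Δz = 0.04/12 = 3.3 × 10⁻³ kg m⁻⁴
  16–41 m: Δρ/Δz = 0.54/25 = 0.022 kg m⁻⁴
  41–120 m: Δρ/Δz = 0.20/79 = 2.5 × 10⁻³ kg m⁻⁴
  120–130 m: Δρ/Δz = 0.04/10 = 4.0 × 10⁻³ kg m⁻⁴
  130–176 m: Δρ/Δz = 0.77/46 = 0.017 kg m⁻⁴
The largest gradient is in the 16–41 m interval — the pycnocline.

16–41 m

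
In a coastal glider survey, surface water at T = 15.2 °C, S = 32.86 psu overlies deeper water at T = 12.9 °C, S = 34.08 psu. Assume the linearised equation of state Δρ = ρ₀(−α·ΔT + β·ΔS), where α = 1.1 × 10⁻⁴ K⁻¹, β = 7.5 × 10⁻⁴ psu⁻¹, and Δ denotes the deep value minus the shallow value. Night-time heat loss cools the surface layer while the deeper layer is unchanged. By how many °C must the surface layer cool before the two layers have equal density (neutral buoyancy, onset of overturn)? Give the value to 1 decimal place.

Neutral buoyancy requires Δρ = 0, i.e. −α(T_deep − T_surf′) + β(S_deep − S_surf) = 0.
T_surf′ = T_deep − (β/α)·ΔS = 12.9 − (7.5 × 10⁻⁴/1.1 × 10⁻⁴)·(+1.22) = 4.582 °C.
Cooling required: 15.2 − (4.582) = 10.618 °C.

10.6 °C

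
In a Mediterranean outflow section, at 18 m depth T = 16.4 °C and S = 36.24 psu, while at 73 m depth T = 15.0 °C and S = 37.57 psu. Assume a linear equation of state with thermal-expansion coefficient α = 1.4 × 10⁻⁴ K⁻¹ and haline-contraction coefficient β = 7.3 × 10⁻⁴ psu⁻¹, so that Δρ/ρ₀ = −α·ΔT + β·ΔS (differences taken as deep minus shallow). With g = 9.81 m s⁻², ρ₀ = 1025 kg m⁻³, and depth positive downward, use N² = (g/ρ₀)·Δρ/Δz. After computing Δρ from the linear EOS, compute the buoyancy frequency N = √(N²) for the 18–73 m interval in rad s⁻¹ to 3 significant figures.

0.0144 rad s⁻¹

ΔT = -1.4 K, ΔS = +1.33 psu (deep − shallow).
Δρ/ρ₀ = −αΔT + βΔS = 1.96 × 10⁻⁴ + 9.709 × 10⁻⁴ = 1.1669 × 10⁻³, so Δρ ≈ 1.196 kg m⁻³.
N² = (g/ρ₀)·Δρ/Δz = g·(Δρ/ρ₀)/Δz = 9.81 × 1.1669 × 10⁻³ / 55 = 2.0813 × 10⁻⁴ s⁻².
N = √(2.0813 × 10⁻⁴) = 0.014427 rad s⁻¹ ≈ 0.0144 rad s⁻¹.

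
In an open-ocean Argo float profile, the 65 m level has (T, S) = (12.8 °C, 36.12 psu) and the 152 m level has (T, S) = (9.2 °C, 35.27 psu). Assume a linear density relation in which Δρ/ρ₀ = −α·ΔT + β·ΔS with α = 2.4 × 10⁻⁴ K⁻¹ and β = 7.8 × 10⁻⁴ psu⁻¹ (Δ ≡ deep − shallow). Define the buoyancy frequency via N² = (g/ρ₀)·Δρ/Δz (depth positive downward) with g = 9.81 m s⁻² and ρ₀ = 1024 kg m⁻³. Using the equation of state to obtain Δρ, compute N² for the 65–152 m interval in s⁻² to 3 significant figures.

2.27 × 10⁻⁵ s⁻²

ΔT = -3.6 K, ΔS = -0.85 psu (deep − shallow).
Δρ/ρ₀ = −αΔT + βΔS = 8.64 × 10⁻⁴ − 6.63 × 10⁻⁴ = 2.01 × 10⁻⁴, so Δρ ≈ 0.2058 kg m⁻³.
N² = (g/ρ₀)·Δρ/Δz = g·(Δρ/ρ₀)/Δz = 9.81 × 2.01 × 10⁻⁴ / 87 = 2.2664 × 10⁻⁵ s⁻² ≈ 2.27 × 10⁻⁵ s⁻².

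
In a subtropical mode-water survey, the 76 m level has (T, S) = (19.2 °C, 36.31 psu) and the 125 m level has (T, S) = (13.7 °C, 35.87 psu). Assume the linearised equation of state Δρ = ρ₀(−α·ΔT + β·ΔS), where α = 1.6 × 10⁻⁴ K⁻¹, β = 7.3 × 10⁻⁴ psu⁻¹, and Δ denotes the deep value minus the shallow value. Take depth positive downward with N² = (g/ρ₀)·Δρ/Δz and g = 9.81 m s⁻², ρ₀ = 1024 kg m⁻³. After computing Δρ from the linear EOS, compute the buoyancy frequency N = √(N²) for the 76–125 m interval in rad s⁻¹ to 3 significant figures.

ΔT = -5.5 K, ΔS = -0.44 psu (deep − shallow).
Δρ/ρ₀ = −αΔT + βΔS = 8.80 × 10⁻⁴ − 3.212 × 10⁻⁴ = 5.588 × 10⁻⁴, so Δρ ≈ 0.5722 kg m⁻³.
N² = (g/ρ₀)·Δρ/Δz = g·(Δρ/ρ₀)/Δz = 9.81 × 5.588 × 10⁻⁴ / 49 = 1.1187 × 10⁻⁴ s⁻².
N = √(1.1187 × 10⁻⁴) = 0.010577 rad s⁻¹ ≈ 0.0106 rad s⁻¹.

0.0106 rad s⁻¹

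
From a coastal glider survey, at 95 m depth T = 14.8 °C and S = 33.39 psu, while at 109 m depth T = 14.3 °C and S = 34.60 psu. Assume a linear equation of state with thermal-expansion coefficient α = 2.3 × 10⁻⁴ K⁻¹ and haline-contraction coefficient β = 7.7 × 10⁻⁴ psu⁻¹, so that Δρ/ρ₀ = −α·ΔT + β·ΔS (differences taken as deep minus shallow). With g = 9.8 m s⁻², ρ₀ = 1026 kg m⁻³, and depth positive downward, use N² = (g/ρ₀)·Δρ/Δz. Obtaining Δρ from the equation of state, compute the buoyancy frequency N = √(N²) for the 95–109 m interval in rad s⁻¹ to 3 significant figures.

ΔT = -0.5 K, ΔS = +1.21 psu (deep − shallow).
Δρ/ρ₀ = −αΔT + βΔS = 1.15 × 10⁻⁴ + 9.317 × 10⁻⁴ = 1.0467 × 10⁻³, so Δρ ≈ 1.074 kg m⁻³.
N² = (g/ρ₀)·Δρ/Δz = g·(Δρ/ρ₀)/Δz = 9.8 × 1.0467 × 10⁻³ / 14 = 7.3269 × 10⁻⁴ s⁻².
N = √(7.3269 × 10⁻⁴) = 0.027068 rad s⁻¹ ≈ 0.0271 rad s⁻¹.

0.0271 rad s⁻¹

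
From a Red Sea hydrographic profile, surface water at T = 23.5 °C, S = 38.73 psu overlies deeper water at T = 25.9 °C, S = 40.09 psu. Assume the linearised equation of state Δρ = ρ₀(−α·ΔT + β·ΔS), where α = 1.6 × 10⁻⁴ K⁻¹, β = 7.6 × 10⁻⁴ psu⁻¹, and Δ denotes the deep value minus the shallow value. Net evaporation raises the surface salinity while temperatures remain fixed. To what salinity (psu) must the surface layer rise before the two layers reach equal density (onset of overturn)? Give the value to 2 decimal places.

39.58 psu

Neutral buoyancy requires −α(T_deep − T_surf) + β(S_deep − S_surf′) = 0.
S_surf′ = S_deep − (α/β)·ΔT = 40.09 − (1.6 × 10⁻⁴/7.6 × 10⁻⁴)·(+2.4) = 39.5847 psu.
Increase required: 39.5847 − 38.73 = 0.8547 psu.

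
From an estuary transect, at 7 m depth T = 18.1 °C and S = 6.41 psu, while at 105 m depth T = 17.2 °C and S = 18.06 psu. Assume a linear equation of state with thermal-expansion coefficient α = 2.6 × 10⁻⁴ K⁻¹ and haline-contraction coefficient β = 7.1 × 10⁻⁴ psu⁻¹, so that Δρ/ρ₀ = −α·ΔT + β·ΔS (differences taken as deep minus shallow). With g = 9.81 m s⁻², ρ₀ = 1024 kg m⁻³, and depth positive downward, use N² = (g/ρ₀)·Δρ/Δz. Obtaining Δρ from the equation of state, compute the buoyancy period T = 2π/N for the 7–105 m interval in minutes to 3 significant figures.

3.59 min

ΔT = -0.9 K, ΔS = +11.65 psu (deep − shallow).
Δρ/ρ₀ = −αΔT + βΔS = 2.34 × 10⁻⁴ + 8.2715 × 10⁻³ = 8.5055 × 10⁻³, so Δρ ≈ 8.710 kg m⁻³.
N² = (g/ρ₀)·Δρ/Δz = g·(Δρ/ρ₀)/Δz = 9.81 × 8.5055 × 10⁻³ / 98 = 8.5142 × 10⁻⁴ s⁻².
N = √(8.5142 × 10⁻⁴) = 0.029179 rad s⁻¹ → T = 2π/N = 215.33 s = 3.5888 min ≈ 3.59 min.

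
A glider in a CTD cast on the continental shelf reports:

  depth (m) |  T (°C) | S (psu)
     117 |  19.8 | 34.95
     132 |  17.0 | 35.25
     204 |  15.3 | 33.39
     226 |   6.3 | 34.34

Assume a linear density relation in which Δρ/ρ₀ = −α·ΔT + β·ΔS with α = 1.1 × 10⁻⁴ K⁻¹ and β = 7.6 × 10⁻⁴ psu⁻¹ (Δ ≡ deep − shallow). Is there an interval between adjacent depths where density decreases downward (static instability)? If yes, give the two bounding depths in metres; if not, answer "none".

Evaluate Δρ/ρ₀ = −αΔT + βΔS across each adjacent pair:
  117–132 m: −αΔT+βΔS = −(1.1 × 10⁻⁴)(-2.8)+(7.6 × 10⁻⁴)(+0.30) = 5.4 × 10⁻⁴ → stable
  132–204 m: −αΔT+βΔS = −(1.1 × 10⁻⁴)(-1.7)+(7.6 × 10⁻⁴)(-1.86) = -1.2 × 10⁻³ → UNSTABLE
  204–226 m: −αΔT+βΔS = −(1.1 × 10⁻⁴)(-9.0)+(7.6 × 10⁻⁴)(+0.95) = 1.7 × 10⁻³ → stable
The 132–204 m interval has Δρ < 0: lighter water underlies denser water.

132–204 m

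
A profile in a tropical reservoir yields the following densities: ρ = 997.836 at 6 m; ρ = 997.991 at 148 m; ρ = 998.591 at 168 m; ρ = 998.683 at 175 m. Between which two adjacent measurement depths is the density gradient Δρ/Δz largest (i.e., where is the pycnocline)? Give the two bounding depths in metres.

148–168 m

Compute the density gradient over each adjacent pair:
  6–148 m: Δρ/Δz = 0.155/142 = 1.1 × 10⁻³ kg m⁻⁴
  148–168 m: Δρ/Δz = 0.600/20 = 0.030 kg m⁻⁴
  168–175 m: Δρ/Δz = 0.092/7 = 0.013 kg m⁻⁴
The largest gradient is in the 148–168 m interval — the pycnocline.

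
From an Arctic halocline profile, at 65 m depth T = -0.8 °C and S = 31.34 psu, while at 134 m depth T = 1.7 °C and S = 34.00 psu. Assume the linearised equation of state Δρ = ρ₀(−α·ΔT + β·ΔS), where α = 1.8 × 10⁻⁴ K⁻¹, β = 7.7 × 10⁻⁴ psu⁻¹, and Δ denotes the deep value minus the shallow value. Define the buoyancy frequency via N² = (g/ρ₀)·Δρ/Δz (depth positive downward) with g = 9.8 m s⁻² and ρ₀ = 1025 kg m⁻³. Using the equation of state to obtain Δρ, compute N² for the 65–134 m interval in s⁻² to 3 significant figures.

2.27 × 10⁻⁴ s⁻²

ΔT = +2.5 K, ΔS = +2.66 psu (deep − shallow).
Δρ/ρ₀ = −αΔT + βΔS = -4.50 × 10⁻⁴ + 2.0482 × 10⁻³ = 1.5982 × 10⁻³, so Δρ ≈ 1.638 kg m⁻³.
N² = (g/ρ₀)·Δρ/Δz = g·(Δρ/ρ₀)/Δz = 9.8 × 1.5982 × 10⁻³ / 69 = 2.2699 × 10⁻⁴ s⁻² ≈ 2.27 × 10⁻⁴ s⁻².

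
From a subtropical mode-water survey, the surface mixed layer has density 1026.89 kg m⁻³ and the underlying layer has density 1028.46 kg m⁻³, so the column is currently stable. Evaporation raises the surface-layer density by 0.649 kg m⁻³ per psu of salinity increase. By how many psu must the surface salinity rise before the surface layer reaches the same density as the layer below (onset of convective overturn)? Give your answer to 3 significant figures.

2.42 psu

Density deficit of the surface layer: 1028.46 − 1026.89 = 1.57 kg m⁻³.
Required change = 1.57 / 0.649 = 2.42 psu.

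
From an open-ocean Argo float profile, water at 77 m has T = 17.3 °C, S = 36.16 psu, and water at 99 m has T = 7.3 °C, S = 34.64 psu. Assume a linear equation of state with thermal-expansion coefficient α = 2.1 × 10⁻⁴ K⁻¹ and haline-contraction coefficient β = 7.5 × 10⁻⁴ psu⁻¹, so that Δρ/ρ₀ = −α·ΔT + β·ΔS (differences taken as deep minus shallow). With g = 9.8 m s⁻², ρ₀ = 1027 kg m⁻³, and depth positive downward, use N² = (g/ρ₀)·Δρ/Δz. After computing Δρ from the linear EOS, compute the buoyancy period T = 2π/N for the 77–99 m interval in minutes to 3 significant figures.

5.06 min

ΔT = -10.0 K, ΔS = -1.52 psu (deep − shallow).
Δρ/ρ₀ = −αΔT + βΔS = 2.10 × 10⁻³ − 1.14 × 10⁻³ = 9.60 × 10⁻⁴, so Δρ ≈ 0.9859 kg m⁻³.
N² = (g/ρ₀)·Δρ/Δz = g·(Δρ/ρ₀)/Δz = 9.8 × 9.60 × 10⁻⁴ / 22 = 4.2764 × 10⁻⁴ s⁻².
N = √(4.2764 × 10⁻⁴) = 0.020679 rad s⁻¹ → T = 2π/N = 303.84 s = 5.0640 min ≈ 5.06 min.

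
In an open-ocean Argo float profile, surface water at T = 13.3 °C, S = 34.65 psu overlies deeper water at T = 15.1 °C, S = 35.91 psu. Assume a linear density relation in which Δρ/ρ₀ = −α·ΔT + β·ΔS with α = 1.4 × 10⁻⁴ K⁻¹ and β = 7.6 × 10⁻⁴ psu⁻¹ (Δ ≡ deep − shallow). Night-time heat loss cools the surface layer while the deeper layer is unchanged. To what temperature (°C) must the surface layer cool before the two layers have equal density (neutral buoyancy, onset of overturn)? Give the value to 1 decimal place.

Neutral buoyancy requires Δρ = 0, i.e. −α(T_deep − T_surf′) + β(S_deep − S_surf) = 0.
T_surf′ = T_deep − (β/α)·ΔS = 15.1 − (7.6 × 10⁻⁴/1.4 × 10⁻⁴)·(+1.26) = 8.260 °C.
Cooling required: 13.3 − (8.260) = 5.040 °C.

8.3 °C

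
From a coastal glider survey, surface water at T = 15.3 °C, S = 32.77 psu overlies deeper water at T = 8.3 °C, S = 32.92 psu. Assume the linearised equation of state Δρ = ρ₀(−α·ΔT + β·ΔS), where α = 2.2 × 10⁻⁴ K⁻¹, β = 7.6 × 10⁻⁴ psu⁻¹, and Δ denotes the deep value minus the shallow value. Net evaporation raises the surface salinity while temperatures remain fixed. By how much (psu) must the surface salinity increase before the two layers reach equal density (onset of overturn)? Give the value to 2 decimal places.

Neutral buoyancy requires −α(T_deep − T_surf) + β(S_deep − S_surf′) = 0.
S_surf′ = S_deep − (α/β)·ΔT = 32.92 − (2.2 × 10⁻⁴/7.6 × 10⁻⁴)·(-7.0) = 34.9463 psu.
Increase required: 34.9463 − 32.77 = 2.1763 psu.

2.18 psu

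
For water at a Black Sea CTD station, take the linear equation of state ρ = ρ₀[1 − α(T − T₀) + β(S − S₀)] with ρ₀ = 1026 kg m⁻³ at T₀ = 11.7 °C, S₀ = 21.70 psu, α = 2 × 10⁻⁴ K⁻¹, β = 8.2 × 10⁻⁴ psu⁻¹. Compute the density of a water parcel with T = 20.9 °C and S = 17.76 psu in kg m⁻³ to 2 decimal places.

1020.80 kg m⁻³

T − T₀ = +9.2 K, S − S₀ = -3.94 psu.
Bracket = 1 − α·(+9.2) + β·(-3.94) = 1 + (-5.0708 × 10⁻³) = 0.9949292.
ρ = 1026 × 0.9949292 = 1020.80 kg m⁻³.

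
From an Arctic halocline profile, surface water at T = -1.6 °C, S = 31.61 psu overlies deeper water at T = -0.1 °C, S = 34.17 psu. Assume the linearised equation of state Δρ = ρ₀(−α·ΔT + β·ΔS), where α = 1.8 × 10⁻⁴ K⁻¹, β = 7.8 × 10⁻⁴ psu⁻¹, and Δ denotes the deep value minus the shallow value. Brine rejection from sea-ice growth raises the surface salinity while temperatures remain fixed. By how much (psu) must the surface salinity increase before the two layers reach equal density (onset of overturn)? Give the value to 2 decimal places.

2.21 psu

Neutral buoyancy requires −α(T_deep − T_surf) + β(S_deep − S_surf′) = 0.
S_surf′ = S_deep − (α/β)·ΔT = 34.17 − (1.8 × 10⁻⁴/7.8 × 10⁻⁴)·(+1.5) = 33.8238 psu.
Increase required: 33.8238 − 31.61 = 2.2138 psu.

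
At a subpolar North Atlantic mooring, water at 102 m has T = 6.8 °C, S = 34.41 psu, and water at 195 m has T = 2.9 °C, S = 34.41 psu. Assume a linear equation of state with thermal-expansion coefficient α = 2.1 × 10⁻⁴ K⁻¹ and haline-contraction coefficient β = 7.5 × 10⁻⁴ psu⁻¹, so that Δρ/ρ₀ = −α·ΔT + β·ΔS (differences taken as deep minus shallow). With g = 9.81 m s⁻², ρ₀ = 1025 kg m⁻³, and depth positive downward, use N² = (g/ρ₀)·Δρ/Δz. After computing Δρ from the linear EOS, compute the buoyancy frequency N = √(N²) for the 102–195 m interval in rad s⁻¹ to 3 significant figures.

ΔT = -3.9 K, ΔS = +0.00 psu (deep − shallow).
Δρ/ρ₀ = −αΔT + βΔS = 8.19 × 10⁻⁴ + 0 = 8.19 × 10⁻⁴, so Δρ ≈ 0.8395 kg m⁻³.
N² = (g/ρ₀)·Δρ/Δz = g·(Δρ/ρ₀)/Δz = 9.81 × 8.19 × 10⁻⁴ / 93 = 8.6391 × 10⁻⁵ s⁻².
N = √(8.6391 × 10⁻⁵) = 9.2947 × 10⁻³ rad s⁻¹ ≈ 9.29 × 10⁻³ rad s⁻¹.

9.29 × 10⁻³ rad s⁻¹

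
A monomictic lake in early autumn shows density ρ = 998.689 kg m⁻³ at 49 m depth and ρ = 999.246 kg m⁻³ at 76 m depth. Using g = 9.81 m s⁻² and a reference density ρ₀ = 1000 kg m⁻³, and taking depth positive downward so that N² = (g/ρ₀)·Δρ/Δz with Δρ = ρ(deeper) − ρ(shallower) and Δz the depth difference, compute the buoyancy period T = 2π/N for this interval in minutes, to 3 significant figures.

7.36 min

Δρ = 999.246 − 998.689 = 0.557 kg m⁻³ over Δz = 76 − 49 = 27 m.
N² = (9.81/1000) × (0.557/27) = 2.0238 × 10⁻⁴ s⁻².
N = √(2.0238 × 10⁻⁴) = 0.014226 rad s⁻¹, so T = 2π/N = 441.67 s = 7.3612 min ≈ 7.36 min.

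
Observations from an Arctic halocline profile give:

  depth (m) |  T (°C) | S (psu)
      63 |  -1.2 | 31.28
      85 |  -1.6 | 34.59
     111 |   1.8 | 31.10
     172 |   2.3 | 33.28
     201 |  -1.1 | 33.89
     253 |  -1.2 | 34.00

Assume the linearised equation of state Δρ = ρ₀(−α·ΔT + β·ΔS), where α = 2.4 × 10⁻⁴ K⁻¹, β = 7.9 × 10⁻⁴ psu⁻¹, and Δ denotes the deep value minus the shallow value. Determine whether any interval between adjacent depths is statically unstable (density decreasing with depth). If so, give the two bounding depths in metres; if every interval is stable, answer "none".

Evaluate Δρ/ρ₀ = −αΔT + βΔS across each adjacent pair:
  63–85 m: −αΔT+βΔS = −(2.4 × 10⁻⁴)(-0.4)+(7.9 × 10⁻⁴)(+3.31) = 2.7 × 10⁻³ → stable
  85–111 m: −αΔT+βΔS = −(2.4 × 10⁻⁴)(+3.4)+(7.9 × 10⁻⁴)(-3.49) = -3.6 × 10⁻³ → UNSTABLE
  111–172 m: −αΔT+βΔS = −(2.4 × 10⁻⁴)(+0.5)+(7.9 × 10⁻⁴)(+2.18) = 1.6 × 10⁻³ → stable
  172–201 m: −αΔT+βΔS = −(2.4 × 10⁻⁴)(-3.4)+(7.9 × 10⁻⁴)(+0.61) = 1.3 × 10⁻³ → stable
  201–253 m: −αΔT+βΔS = −(2.4 × 10⁻⁴)(-0.1)+(7.9 × 10⁻⁴)(+0.11) = 1.1 × 10⁻⁴ → stable
The 85–111 m interval has Δρ < 0: lighter water underlies denser water.

85–111 m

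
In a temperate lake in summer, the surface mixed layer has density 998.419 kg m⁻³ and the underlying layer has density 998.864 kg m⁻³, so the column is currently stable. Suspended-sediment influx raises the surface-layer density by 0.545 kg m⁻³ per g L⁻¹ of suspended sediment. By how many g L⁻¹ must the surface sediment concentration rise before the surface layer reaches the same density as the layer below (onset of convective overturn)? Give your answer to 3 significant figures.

0.817 g L⁻¹

Density deficit of the surface layer: 998.864 − 998.419 = 0.445 kg m⁻³.
Required change = 0.445 / 0.545 = 0.817 g L⁻¹.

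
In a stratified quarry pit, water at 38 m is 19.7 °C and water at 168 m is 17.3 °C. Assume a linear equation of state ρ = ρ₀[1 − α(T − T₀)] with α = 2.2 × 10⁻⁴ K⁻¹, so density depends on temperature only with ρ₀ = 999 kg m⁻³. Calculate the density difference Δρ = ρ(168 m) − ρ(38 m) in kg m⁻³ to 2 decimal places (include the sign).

+0.53 kg m⁻³

ΔT = -2.4 K, Δρ/ρ₀ = −αΔT = 5.28 × 10⁻⁴.
Δρ = 999 × (5.28 × 10⁻⁴) = +0.53 kg m⁻³.
Positive Δρ: denser below, stable.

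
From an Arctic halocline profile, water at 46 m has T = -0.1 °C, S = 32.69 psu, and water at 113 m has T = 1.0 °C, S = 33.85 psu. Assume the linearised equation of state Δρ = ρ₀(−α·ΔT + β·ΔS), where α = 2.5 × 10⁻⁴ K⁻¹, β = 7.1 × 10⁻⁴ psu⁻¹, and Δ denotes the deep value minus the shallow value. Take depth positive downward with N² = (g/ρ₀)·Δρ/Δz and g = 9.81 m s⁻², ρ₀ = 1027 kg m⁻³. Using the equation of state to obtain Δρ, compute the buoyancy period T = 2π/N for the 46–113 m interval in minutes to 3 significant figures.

ΔT = +1.1 K, ΔS = +1.16 psu (deep − shallow).
Δρ/ρ₀ = −αΔT + βΔS = -2.75 × 10⁻⁴ + 8.236 × 10⁻⁴ = 5.486 × 10⁻⁴, so Δρ ≈ 0.5634 kg m⁻³.
N² = (g/ρ₀)·Δρ/Δz = g·(Δρ/ρ₀)/Δz = 9.81 × 5.486 × 10⁻⁴ / 67 = 8.0325 × 10⁻⁵ s⁻².
N = √(8.0325 × 10⁻⁵) = 8.9624 × 10⁻³ rad s⁻¹ → T = 2π/N = 701.06 s = 11.684 min ≈ 11.7 min.

11.7 min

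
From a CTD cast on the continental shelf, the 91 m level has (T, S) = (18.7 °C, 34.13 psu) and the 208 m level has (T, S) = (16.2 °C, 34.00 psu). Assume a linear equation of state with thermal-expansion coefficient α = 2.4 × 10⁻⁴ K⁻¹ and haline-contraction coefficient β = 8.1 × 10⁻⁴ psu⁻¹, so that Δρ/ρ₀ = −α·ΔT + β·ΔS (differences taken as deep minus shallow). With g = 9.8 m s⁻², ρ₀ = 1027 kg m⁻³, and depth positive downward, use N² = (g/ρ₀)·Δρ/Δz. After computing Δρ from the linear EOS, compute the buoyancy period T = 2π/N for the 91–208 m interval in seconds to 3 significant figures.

976 s

ΔT = -2.5 K, ΔS = -0.13 psu (deep − shallow).
Δρ/ρ₀ = −αΔT + βΔS = 6.00 × 10⁻⁴ − 1.053 × 10⁻⁴ = 4.947 × 10⁻⁴, so Δρ ≈ 0.5081 kg m⁻³.
N² = (g/ρ₀)·Δρ/Δz = g·(Δρ/ρ₀)/Δz = 9.8 × 4.947 × 10⁻⁴ / 117 = 4.1436 × 10⁻⁵ s⁻².
N = √(4.1436 × 10⁻⁵) = 6.4371 × 10⁻³ rad s⁻¹ → T = 2π/N = 976.09 s ≈ 976 s.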